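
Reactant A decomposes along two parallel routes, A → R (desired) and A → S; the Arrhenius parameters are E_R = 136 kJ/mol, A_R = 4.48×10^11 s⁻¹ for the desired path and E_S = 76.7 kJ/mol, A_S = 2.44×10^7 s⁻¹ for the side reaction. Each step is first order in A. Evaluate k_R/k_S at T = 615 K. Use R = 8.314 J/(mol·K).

0.169

Since both paths have the same order in A, the concentration cancels and S_{R/S} = k_R/k_S = (A_R/A_S)·exp[(E_S−E_R)/(RT)].
(E_S−E_R)/(RT) = (76.7−136)×10³/(8.314×615) = -59300/5113 = -11.60.
k_R/k_S = (4.48×10^11/2.44×10^7)·exp(-11.60) = 18361 × 9.188×10^-6 = 0.169.
Since E_R > E_S, raising the temperature improves selectivity toward R.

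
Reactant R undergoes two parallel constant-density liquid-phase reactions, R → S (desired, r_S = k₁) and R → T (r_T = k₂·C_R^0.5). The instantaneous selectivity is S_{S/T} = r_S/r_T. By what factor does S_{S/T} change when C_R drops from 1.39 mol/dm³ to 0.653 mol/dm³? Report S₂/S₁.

1.46

S_{S/T} = (k₁/k₂)·C_R^-0.5, so S₂/S₁ = (C_{R,2}/C_{R,1})^-0.5.
= (0.653/1.39)^(-0.5) = (0.4698)^(-0.5) = 1.46.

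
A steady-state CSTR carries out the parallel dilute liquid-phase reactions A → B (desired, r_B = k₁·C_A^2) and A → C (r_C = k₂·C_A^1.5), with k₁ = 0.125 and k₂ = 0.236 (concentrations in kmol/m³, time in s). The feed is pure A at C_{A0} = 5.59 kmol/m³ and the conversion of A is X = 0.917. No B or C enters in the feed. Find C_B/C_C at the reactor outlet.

Exit C_A = C_{A0}(1−X) = 5.59×0.0830 = 0.4640 kmol/m³.
In a CSTR the entire volume is at exit conditions, so r_B = 0.125×0.4640^2 = 0.02691 and r_C = 0.236×0.4640^1.5 = 0.07458.
Overall selectivity = C_B/C_C = r_Bτ/(r_Cτ) = r_B/r_C = 0.361.

0.361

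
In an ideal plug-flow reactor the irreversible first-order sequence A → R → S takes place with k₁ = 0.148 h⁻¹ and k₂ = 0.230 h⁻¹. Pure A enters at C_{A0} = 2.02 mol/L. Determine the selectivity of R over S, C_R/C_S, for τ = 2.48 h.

For first-order series with pure A initially, C_R(τ) = k₁C_{A0}/(k₂−k₁)·(e^(−k₁τ) − e^(−k₂τ)).
e^(−k₁τ) = e^(−0.148×2.48) = e^(−0.3670) = 0.6928; e^(−k₂τ) = e^(−0.5704) = 0.5653.
C_R = 0.148×2.02/(0.230−0.148) × (0.6928−0.5653) = 3.646×0.1275 = 0.4648 mol/L.
C_A = C_{A0}e^(−k₁τ) = 1.399 mol/L, so C_S = C_{A0}−C_A−C_R = 0.1558 mol/L; C_R/C_S = 2.98.

2.98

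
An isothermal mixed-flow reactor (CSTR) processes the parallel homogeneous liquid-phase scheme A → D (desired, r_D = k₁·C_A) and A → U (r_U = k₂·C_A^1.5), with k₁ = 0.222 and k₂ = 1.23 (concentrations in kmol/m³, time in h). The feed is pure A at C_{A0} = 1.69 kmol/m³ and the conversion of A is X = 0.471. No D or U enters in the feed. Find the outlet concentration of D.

0.128 kmol/m³

Exit C_A = C_{A0}(1−X) = 1.69×0.529 = 0.8940 kmol/m³.
A CSTR operates uniformly at the exit composition, giving r_D = 0.1985 and r_U = 1.040 (each k·C_A^n at C_A = 0.8940).
Fraction of consumed A going to D: r_D/(r_D+r_U) = 0.1603.
C_D = 0.1603·C_{A0}·X = 0.1603×1.69×0.471 = 0.128 kmol/m³.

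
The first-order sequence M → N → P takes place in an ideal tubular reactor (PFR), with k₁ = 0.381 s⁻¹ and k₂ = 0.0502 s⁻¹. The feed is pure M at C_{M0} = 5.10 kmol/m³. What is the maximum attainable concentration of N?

At the optimum, C_{N,max}/C_{M0} = (k₁/k₂)^[k₂/(k₂−k₁)].
= (0.381/0.0502)^(0.0502/(0.0502−0.381)) = (7.590)^(-0.1518) = 0.7352.
C_{N,max} = 0.7352×5.10 = 3.75 kmol/m³.

3.75 kmol/m³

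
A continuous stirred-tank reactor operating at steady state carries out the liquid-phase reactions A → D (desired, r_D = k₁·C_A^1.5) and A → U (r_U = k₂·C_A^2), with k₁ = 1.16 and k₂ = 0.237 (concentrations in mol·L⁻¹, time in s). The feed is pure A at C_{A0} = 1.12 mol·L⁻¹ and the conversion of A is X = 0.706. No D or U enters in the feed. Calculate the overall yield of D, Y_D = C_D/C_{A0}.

0.632

Exit C_A = C_{A0}(1−X) = 1.12×0.294 = 0.3293 mol·L⁻¹.
Rates in a CSTR are evaluated at the outlet concentration: r_D = 1.16×0.3293^1.5 = 0.2192, r_U = 0.237×0.3293^2 = 0.02570.
Fraction of consumed A going to D: r_D/(r_D+r_U) = 0.8951.
C_D = 0.8951·C_{A0}·X = 0.8951×1.12×0.706 = 0.708 mol·L⁻¹; Y_D = C_D/C_{A0} = 0.632.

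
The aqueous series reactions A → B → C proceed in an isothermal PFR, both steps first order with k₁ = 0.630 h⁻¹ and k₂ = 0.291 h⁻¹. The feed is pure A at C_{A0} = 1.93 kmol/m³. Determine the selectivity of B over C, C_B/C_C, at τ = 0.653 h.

For first-order series with pure A initially, C_B(τ) = k₁C_{A0}/(k₂−k₁)·(e^(−k₁τ) − e^(−k₂τ)).
e^(−k₁τ) = e^(−0.630×0.653) = e^(−0.4114) = 0.6627; e^(−k₂τ) = e^(−0.1900) = 0.8269.
C_B = 0.630×1.93/(0.291−0.630) × (0.6627−0.8269) = (-3.587)×(-0.1642) = 0.5890 kmol/m³.
C_A = C_{A0}e^(−k₁τ) = 1.279 kmol/m³, so C_C = C_{A0}−C_A−C_B = 0.06195 kmol/m³; C_B/C_C = 9.51.

9.51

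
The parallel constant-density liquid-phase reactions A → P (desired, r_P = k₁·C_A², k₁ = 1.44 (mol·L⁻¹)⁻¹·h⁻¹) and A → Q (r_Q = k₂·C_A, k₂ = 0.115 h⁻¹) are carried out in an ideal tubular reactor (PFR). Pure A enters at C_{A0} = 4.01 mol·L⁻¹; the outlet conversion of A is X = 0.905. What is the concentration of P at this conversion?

C_A = C_{A0}(1−X) = 0.3809 mol·L⁻¹.
Along a PFR/batch, dC_Q/dC_A = −r_Q/(r_P+r_Q) = −k₂/(k₂+k₁·C_A).
Integrating from C_{A0} to C_A: C_Q = (0.115/1.44)·ln[(0.115+1.44·4.01)/(0.115+1.44·0.381)] = 0.07986·ln(5.889/0.6636) = 0.1744 mol·L⁻¹.
Then C_P = (C_{A0}−C_A) − C_Q = 3.629 − 0.1744 = 3.455 mol·L⁻¹.

3.45 mol·L⁻¹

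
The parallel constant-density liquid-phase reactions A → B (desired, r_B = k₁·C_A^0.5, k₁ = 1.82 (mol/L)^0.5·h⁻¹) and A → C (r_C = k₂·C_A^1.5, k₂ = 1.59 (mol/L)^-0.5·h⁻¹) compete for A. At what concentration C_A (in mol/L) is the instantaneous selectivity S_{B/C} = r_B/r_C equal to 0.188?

S_{B/C} = (k₁/k₂)·C_A⁻¹ ⇒ C_A = (S·k₂/k₁)^(-1).
= (0.188×1.59/1.82)^(-1) = (0.1642)^(-1) = 6.09 mol/L.

6.09 mol/L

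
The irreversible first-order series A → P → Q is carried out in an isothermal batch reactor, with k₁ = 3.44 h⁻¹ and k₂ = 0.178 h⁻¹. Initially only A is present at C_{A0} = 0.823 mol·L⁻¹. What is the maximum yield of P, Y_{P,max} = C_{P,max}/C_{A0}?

At the optimum, C_{P,max}/C_{A0} = (k₁/k₂)^[k₂/(k₂−k₁)].
= (3.44/0.178)^(0.178/(0.178−3.44)) = (19.33)^(-0.05457) = 0.8508.

0.851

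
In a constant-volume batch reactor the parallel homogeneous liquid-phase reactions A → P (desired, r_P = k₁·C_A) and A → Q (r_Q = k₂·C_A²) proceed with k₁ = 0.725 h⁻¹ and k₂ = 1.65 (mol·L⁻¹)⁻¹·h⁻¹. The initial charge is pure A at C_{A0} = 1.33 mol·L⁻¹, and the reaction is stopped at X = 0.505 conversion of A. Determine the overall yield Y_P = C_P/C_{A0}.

C_A = C_{A0}(1−X) = 0.6583 mol·L⁻¹.
Along a PFR/batch, dC_P/dC_A = −r_P/(r_P+r_Q) = −k₁/(k₁+k₂·C_A).
Integrating from C_{A0} to C_A: C_P = (0.725/1.65)·ln[(0.725+1.65·1.33)/(0.725+1.65·0.658)] = 0.4394·ln(2.920/1.811) = 0.2098 mol·L⁻¹.
Y_P = C_P/C_{A0} = 0.2098/1.33 = 0.158.

0.158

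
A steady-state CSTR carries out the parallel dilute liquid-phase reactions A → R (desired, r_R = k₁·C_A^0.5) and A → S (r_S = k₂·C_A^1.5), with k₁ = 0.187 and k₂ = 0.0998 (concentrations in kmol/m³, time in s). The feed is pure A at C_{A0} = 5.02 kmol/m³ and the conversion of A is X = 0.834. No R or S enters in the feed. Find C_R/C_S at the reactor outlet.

2.25

Exit C_A = C_{A0}(1−X) = 5.02×0.166 = 0.8333 kmol/m³.
A CSTR operates uniformly at the exit composition, giving r_R = 0.1707 and r_S = 0.07592 (each k·C_A^n at C_A = 0.8333).
Overall selectivity = C_R/C_S = r_Rτ/(r_Sτ) = r_R/r_S = 2.25.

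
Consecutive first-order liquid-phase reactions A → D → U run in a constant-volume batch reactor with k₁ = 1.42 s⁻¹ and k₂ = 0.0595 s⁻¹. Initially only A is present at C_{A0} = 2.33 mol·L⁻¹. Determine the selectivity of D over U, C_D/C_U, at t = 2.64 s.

For first-order series with pure A initially, C_D(t) = k₁C_{A0}/(k₂−k₁)·(e^(−k₁t) − e^(−k₂t)).
e^(−k₁t) = e^(−1.42×2.64) = e^(−3.749) = 0.02355; e^(−k₂t) = e^(−0.1571) = 0.8546.
C_D = 1.42×2.33/(0.0595−1.42) × (0.02355−0.8546) = (-2.432)×(-0.8311) = 2.021 mol·L⁻¹.
C_A = C_{A0}e^(−k₁t) = 0.05486 mol·L⁻¹, so C_U = C_{A0}−C_A−C_D = 0.2540 mol·L⁻¹; C_D/C_U = 7.96.

7.96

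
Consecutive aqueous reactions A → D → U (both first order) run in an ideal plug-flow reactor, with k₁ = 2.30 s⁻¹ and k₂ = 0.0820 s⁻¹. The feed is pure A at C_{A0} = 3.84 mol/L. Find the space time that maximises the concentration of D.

For first-order series the maximum of C_D occurs at τ_opt = ln(k₂/k₁)/(k₂−k₁).
= ln(0.0820/2.30)/(0.0820−2.30) = ln(0.03565)/-2.218 = -3.334/-2.218 = 1.50 s.

1.50 s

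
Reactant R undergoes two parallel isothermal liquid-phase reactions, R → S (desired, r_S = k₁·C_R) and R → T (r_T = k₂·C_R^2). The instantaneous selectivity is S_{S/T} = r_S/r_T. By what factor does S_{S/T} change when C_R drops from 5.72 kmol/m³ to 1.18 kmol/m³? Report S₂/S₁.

4.85

S_{S/T} = (k₁/k₂)·C_R⁻¹, so S₂/S₁ = (C_{R,2}/C_{R,1})⁻¹.
= 5.72/1.18 = 4.85.
Selectivity toward S rises as C_R falls — low-concentration operation is favoured.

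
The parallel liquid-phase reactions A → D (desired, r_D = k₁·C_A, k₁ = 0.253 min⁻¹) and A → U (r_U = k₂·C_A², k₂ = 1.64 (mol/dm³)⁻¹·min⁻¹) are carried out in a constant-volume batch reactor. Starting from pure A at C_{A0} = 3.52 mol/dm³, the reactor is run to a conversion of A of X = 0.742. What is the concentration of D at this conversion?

0.191 mol/dm³

C_A = C_{A0}(1−X) = 0.9082 mol/dm³.
Along a PFR/batch, dC_D/dC_A = −r_D/(r_D+r_U) = −k₁/(k₁+k₂·C_A).
Integrating from C_{A0} to C_A: C_D = (0.253/1.64)·ln[(0.253+1.64·3.52)/(0.253+1.64·0.908)] = 0.1543·ln(6.026/1.742) = 0.1914 mol/dm³.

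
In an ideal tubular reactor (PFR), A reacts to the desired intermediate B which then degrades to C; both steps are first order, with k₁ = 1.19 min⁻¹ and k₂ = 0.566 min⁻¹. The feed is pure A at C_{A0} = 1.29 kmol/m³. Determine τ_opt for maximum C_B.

1.19 min

The intermediate peaks when r₁ = r₂, i.e. k₁e^(−k₁τ) = k₂e^(−k₂τ), giving τ_opt = ln(k₂/k₁)/(k₂−k₁).
= ln(0.566/1.19)/(0.566−1.19) = ln(0.4756)/-0.6240 = -0.7431/-0.6240 = 1.19 min.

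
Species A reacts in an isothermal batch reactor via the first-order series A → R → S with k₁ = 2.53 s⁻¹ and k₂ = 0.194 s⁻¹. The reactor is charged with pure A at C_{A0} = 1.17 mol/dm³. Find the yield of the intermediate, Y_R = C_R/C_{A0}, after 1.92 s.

0.738

The intermediate concentration in a first-order A→B→C sequence is C_R = k₁C_{A0}(e^(−k₁t) − e^(−k₂t))/(k₂−k₁).
e^(−k₁t) = e^(−2.53×1.92) = e^(−4.858) = 0.007769; e^(−k₂t) = e^(−0.3725) = 0.6890.
C_R = 2.53×1.17/(0.194−2.53) × (0.007769−0.6890) = (-1.267)×(-0.6813) = 0.8633 mol/dm³.
Y_R = C_R/C_{A0} = 0.8633/1.17 = 0.738.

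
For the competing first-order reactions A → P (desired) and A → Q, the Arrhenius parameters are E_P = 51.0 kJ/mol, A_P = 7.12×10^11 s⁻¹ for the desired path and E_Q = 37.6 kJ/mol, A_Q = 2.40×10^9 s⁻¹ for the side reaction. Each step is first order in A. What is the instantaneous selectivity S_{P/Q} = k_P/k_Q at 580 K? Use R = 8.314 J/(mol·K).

18.4

Since both paths have the same order in A, the concentration cancels and S_{P/Q} = k_P/k_Q = (A_P/A_Q)·exp[(E_Q−E_P)/(RT)].
(E_Q−E_P)/(RT) = (37.6−51.0)×10³/(8.314×580) = -13400/4822 = -2.779.
k_P/k_Q = (7.12×10^11/2.40×10^9)·exp(-2.779) = 296.7 × 0.06211 = 18.4.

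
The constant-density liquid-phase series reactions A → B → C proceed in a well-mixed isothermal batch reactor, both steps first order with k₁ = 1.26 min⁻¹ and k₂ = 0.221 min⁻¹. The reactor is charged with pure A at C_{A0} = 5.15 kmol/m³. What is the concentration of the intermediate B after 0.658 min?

2.67 kmol/m³

The intermediate concentration in a first-order A→B→C sequence is C_B = k₁C_{A0}(e^(−k₁t) − e^(−k₂t))/(k₂−k₁).
e^(−k₁t) = e^(−1.26×0.658) = e^(−0.8291) = 0.4365; e^(−k₂t) = e^(−0.1454) = 0.8647.
C_B = 1.26×5.15/(0.221−1.26) × (0.4365−0.8647) = (-6.245)×(-0.4282) = 2.674 kmol/m³.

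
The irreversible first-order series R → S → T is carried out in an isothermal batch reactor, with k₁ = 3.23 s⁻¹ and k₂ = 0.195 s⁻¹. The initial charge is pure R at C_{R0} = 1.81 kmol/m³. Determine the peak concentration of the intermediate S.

1.51 kmol/m³

At the optimum, C_{S,max}/C_{R0} = (k₁/k₂)^[k₂/(k₂−k₁)].
= (3.23/0.195)^(0.195/(0.195−3.23)) = (16.56)^(-0.06425) = 0.8350.
C_{S,max} = 0.8350×1.81 = 1.51 kmol/m³.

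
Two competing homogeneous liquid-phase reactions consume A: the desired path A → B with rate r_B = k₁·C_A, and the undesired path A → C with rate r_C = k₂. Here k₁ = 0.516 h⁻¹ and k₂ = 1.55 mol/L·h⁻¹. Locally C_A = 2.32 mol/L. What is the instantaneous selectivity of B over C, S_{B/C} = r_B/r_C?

S_{B/C} = r_B/r_C = (k₁·C_A)/(k₂) = (k₁/k₂)·C_A.
= (0.516×2.320) / (1.55) = 1.197/1.550 = 0.772.

0.772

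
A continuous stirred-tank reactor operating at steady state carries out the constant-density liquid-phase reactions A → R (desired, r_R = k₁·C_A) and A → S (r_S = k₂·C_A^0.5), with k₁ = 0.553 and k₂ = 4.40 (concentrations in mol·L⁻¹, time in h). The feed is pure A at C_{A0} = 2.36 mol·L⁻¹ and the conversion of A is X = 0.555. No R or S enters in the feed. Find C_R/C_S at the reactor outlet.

0.129

Exit C_A = C_{A0}(1−X) = 2.36×0.445 = 1.050 mol·L⁻¹.
A CSTR operates uniformly at the exit composition, giving r_R = 0.5808 and r_S = 4.509 (each k·C_A^n at C_A = 1.050).
Overall selectivity = C_R/C_S = r_Rτ/(r_Sτ) = r_R/r_S = 0.129.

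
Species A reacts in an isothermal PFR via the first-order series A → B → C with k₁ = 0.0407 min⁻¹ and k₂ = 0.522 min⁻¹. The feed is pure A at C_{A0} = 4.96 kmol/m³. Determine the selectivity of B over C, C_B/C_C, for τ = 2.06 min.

1.55

For first-order series with pure A initially, C_B(τ) = k₁C_{A0}/(k₂−k₁)·(e^(−k₁τ) − e^(−k₂τ)).
e^(−k₁τ) = e^(−0.0407×2.06) = e^(−0.08384) = 0.9196; e^(−k₂τ) = e^(−1.075) = 0.3412.
C_B = 0.0407×4.96/(0.522−0.0407) × (0.9196−0.3412) = 0.4194×0.5784 = 0.2426 kmol/m³.
C_A = C_{A0}e^(−k₁τ) = 4.561 kmol/m³, so C_C = C_{A0}−C_A−C_B = 0.1563 kmol/m³; C_B/C_C = 1.55.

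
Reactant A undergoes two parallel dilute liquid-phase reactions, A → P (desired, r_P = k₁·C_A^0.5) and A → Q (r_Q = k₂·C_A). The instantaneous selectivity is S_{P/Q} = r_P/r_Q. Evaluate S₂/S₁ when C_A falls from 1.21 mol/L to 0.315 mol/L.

S_{P/Q} = (k₁/k₂)·C_A^-0.5, so S₂/S₁ = (C_{A,2}/C_{A,1})^-0.5.
= (0.315/1.21)^(-0.5) = (0.2603)^(-0.5) = 1.96.

1.96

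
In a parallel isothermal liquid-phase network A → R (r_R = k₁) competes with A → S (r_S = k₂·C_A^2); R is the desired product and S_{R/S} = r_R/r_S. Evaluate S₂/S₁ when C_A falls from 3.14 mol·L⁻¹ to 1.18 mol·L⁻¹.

S_{R/S} = (k₁/k₂)·C_A^-2, so S₂/S₁ = (C_{A,2}/C_{A,1})^-2.
= (1.18/3.14)^(-2) = (0.3758)^(-2) = 7.08.
Selectivity toward R rises as C_A falls — low-concentration operation is favoured.

7.08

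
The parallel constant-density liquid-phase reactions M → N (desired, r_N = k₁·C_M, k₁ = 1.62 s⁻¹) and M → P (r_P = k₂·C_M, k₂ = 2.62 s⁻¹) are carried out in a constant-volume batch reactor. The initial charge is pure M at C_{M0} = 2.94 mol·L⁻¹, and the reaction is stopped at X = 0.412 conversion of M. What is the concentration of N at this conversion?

0.463 mol·L⁻¹

C_M = C_{M0}(1−X) = 1.729 mol·L⁻¹.
Both paths are first order in M, so the instantaneous fraction to N is constant: dC_N/d(−C_M) = k₁/(k₁+k₂) = 0.3821.
C_N = 0.3821·(C_{M0}−C_M) = 0.3821×1.211 = 0.463 mol·L⁻¹.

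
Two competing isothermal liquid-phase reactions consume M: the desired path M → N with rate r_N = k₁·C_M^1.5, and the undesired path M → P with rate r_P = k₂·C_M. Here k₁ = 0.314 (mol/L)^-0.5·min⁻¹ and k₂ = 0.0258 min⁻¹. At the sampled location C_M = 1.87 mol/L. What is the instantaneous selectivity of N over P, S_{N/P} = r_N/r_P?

S_{N/P} = r_N/r_P = (k₁·C_M^1.5)/(k₂·C_M) = (k₁/k₂)·C_M^0.5.
= (0.314×1.870^1.5) / (0.0258×1.870) = 0.8030/0.04825 = 16.6.

16.6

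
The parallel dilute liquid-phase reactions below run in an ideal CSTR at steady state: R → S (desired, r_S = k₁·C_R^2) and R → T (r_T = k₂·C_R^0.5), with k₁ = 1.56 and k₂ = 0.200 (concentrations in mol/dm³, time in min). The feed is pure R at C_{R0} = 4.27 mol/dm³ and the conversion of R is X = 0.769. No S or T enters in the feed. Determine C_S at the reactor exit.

2.90 mol/dm³

Exit C_R = C_{R0}(1−X) = 4.27×0.231 = 0.9864 mol/dm³.
In a CSTR the entire volume is at exit conditions, so r_S = 1.56×0.9864^2 = 1.518 and r_T = 0.200×0.9864^0.5 = 0.1986.
Fraction of consumed R going to S: r_S/(r_S+r_T) = 0.8843.
C_S = 0.8843·C_{R0}·X = 0.8843×4.27×0.769 = 2.90 mol/dm³.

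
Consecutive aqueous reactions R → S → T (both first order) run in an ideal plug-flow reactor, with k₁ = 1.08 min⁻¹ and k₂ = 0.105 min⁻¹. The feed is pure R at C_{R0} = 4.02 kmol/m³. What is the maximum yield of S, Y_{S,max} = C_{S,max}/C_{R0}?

For a first-order series the maximum intermediate yield is C_{S,max}/C_{R0} = (k₁/k₂)^[k₂/(k₂−k₁)].
= (1.08/0.105)^(0.105/(0.105−1.08)) = (10.29)^(-0.1077) = 0.7780.

0.778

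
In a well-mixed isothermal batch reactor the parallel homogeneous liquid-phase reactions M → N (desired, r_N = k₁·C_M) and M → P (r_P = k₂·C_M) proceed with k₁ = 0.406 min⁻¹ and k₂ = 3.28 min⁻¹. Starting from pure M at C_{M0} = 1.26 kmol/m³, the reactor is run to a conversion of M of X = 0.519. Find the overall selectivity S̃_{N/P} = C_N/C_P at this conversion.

0.124

C_M = C_{M0}(1−X) = 0.6061 kmol/m³.
Both paths are first order in M, so the instantaneous fraction to N is constant: dC_N/d(−C_M) = k₁/(k₁+k₂) = 0.1101.
C_N = 0.1101·(C_{M0}−C_M) = 0.1101×0.6539 = 0.0720 kmol/m³.
C_P = (C_{M0}−C_M)−C_N = 0.5819 kmol/m³; S̃_{N/P} = 0.07203/0.5819 = 0.124.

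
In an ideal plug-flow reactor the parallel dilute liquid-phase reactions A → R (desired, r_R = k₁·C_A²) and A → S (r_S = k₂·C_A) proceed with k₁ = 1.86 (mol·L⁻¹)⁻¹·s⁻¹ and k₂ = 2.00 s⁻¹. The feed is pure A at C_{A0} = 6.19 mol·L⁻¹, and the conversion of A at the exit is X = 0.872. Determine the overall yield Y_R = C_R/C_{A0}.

0.636

C_A = C_{A0}(1−X) = 0.7923 mol·L⁻¹.
Along a PFR/batch, dC_S/dC_A = −r_S/(r_R+r_S) = −k₂/(k₂+k₁·C_A).
Integrating from C_{A0} to C_A: C_S = (2.00/1.86)·ln[(2.00+1.86·6.19)/(2.00+1.86·0.792)] = 1.075·ln(13.51/3.474) = 1.461 mol·L⁻¹.
Then C_R = (C_{A0}−C_A) − C_S = 5.398 − 1.461 = 3.937 mol·L⁻¹.
Y_R = C_R/C_{A0} = 3.937/6.19 = 0.636.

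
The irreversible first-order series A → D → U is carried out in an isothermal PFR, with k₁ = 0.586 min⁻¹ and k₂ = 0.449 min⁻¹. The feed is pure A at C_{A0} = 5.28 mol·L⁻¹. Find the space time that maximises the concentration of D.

Setting dC_D/dτ = 0 gives τ_opt = ln(k₂/k₁)/(k₂−k₁).
= ln(0.449/0.586)/(0.449−0.586) = ln(0.7662)/-0.1370 = -0.2663/-0.1370 = 1.94 min.

1.94 min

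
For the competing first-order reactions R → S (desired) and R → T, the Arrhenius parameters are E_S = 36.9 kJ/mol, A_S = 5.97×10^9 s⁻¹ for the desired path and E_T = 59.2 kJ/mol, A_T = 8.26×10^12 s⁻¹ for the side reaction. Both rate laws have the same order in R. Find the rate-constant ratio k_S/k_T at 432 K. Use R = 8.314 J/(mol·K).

k_S/k_T = (A_S/A_T)·exp[−(E_S−E_T)/(RT)] = (A_S/A_T)·exp[(E_T−E_S)/(RT)].
(E_T−E_S)/(RT) = (59.2−36.9)×10³/(8.314×432) = 22300/3592 = 6.209.
k_S/k_T = (5.97×10^9/8.26×10^12)·exp(6.209) = 7.228×10^-4 × 497.1 = 0.359.
Since E_S < E_T, lowering the temperature improves selectivity toward S.

0.359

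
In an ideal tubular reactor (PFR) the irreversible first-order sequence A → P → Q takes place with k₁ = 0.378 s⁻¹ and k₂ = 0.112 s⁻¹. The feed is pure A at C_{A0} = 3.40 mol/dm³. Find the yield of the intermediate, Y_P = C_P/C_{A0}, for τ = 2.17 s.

For first-order series with pure A initially, C_P(τ) = k₁C_{A0}/(k₂−k₁)·(e^(−k₁τ) − e^(−k₂τ)).
e^(−k₁τ) = e^(−0.378×2.17) = e^(−0.8203) = 0.4403; e^(−k₂τ) = e^(−0.2430) = 0.7842.
C_P = 0.378×3.40/(0.112−0.378) × (0.4403−0.7842) = (-4.832)×(-0.3439) = 1.662 mol/dm³.
Y_P = C_P/C_{A0} = 1.662/3.40 = 0.489.

0.489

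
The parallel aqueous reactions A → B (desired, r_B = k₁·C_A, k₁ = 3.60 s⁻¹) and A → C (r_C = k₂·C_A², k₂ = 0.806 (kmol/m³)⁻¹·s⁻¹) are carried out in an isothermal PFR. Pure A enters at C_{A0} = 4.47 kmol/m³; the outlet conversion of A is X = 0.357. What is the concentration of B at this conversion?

C_A = C_{A0}(1−X) = 2.874 kmol/m³.
Along a PFR/batch, dC_B/dC_A = −r_B/(r_B+r_C) = −k₁/(k₁+k₂·C_A).
Integrating from C_{A0} to C_A: C_B = (3.60/0.806)·ln[(3.60+0.806·4.47)/(3.60+0.806·2.87)] = 4.467·ln(7.203/5.917) = 0.8786 kmol/m³.

0.879 kmol/m³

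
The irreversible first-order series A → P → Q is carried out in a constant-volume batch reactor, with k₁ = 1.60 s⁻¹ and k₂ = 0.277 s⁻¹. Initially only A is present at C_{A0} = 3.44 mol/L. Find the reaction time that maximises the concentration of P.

1.33 s

For first-order series the maximum of C_P occurs at t_opt = ln(k₂/k₁)/(k₂−k₁).
= ln(0.277/1.60)/(0.277−1.60) = ln(0.1731)/-1.323 = -1.754/-1.323 = 1.33 s.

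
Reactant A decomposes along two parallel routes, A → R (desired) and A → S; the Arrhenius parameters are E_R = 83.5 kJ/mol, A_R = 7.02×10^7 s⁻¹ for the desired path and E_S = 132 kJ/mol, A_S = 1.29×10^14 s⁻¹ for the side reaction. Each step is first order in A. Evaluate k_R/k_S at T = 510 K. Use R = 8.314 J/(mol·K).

0.0505

With equal orders, S_{R/S} = k_R/k_S = (A_R/A_S)·exp[(E_S−E_R)/(RT)].
(E_S−E_R)/(RT) = (132−83.5)×10³/(8.314×510) = 48500/4240 = 11.44.
k_R/k_S = (7.02×10^7/1.29×10^14)·exp(11.44) = 5.442×10^-7 × 92809 = 0.0505.
Since E_R < E_S, lowering the temperature improves selectivity toward R.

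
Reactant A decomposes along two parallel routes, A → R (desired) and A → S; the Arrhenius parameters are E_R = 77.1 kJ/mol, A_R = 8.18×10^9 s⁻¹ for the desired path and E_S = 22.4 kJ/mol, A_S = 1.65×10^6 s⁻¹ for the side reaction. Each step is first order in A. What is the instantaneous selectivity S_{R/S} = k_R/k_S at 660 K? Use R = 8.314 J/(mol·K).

0.232

k_R/k_S = (A_R/A_S)·exp[−(E_R−E_S)/(RT)] = (A_R/A_S)·exp[(E_S−E_R)/(RT)].
(E_S−E_R)/(RT) = (22.4−77.1)×10³/(8.314×660) = -54700/5487 = -9.969.
k_R/k_S = (8.18×10^9/1.65×10^6)·exp(-9.969) = 4958 × 4.685×10^-5 = 0.232.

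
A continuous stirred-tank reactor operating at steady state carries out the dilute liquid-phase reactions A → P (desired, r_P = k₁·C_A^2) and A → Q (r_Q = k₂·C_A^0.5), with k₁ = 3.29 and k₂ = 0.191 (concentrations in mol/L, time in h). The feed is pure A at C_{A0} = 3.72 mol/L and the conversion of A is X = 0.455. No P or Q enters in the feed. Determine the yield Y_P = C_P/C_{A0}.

0.446

Exit C_A = C_{A0}(1−X) = 3.72×0.545 = 2.027 mol/L.
Rates in a CSTR are evaluated at the outlet concentration: r_P = 3.29×2.027^2 = 13.52, r_Q = 0.191×2.027^0.5 = 0.2720.
Fraction of consumed A going to P: r_P/(r_P+r_Q) = 0.9803.
C_P = 0.9803·C_{A0}·X = 0.9803×3.72×0.455 = 1.66 mol/L; Y_P = C_P/C_{A0} = 0.446.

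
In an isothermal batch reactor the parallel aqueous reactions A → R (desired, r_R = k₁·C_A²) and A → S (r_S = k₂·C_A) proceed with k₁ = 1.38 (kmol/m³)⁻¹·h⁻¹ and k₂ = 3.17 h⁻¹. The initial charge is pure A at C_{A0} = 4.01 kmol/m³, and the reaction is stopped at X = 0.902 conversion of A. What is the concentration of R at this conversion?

C_A = C_{A0}(1−X) = 0.3930 kmol/m³.
Along a PFR/batch, dC_S/dC_A = −r_S/(r_R+r_S) = −k₂/(k₂+k₁·C_A).
Integrating from C_{A0} to C_A: C_S = (3.17/1.38)·ln[(3.17+1.38·4.01)/(3.17+1.38·0.393)] = 2.297·ln(8.704/3.712) = 1.957 kmol/m³.
Then C_R = (C_{A0}−C_A) − C_S = 3.617 − 1.957 = 1.660 kmol/m³.

1.66 kmol/m³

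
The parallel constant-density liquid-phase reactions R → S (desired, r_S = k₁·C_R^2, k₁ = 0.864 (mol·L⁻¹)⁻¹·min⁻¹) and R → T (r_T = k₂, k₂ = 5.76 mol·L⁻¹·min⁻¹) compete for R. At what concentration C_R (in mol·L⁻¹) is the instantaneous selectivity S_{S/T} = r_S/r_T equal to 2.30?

3.92 mol·L⁻¹

S_{S/T} = (k₁/k₂)·C_R^2 ⇒ C_R = (S·k₂/k₁)^(0.5).
= (2.30×5.76/0.864)^(0.5) = (15.33)^(0.5) = 3.92 mol·L⁻¹.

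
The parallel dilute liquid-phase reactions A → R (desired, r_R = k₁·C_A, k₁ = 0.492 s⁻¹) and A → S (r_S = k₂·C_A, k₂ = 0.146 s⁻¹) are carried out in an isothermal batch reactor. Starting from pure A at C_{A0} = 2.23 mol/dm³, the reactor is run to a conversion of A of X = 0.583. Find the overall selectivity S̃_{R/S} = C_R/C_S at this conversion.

3.37

C_A = C_{A0}(1−X) = 0.9299 mol/dm³.
Both paths are first order in A, so the instantaneous fraction to R is constant: dC_R/d(−C_A) = k₁/(k₁+k₂) = 0.7712.
C_R = 0.7712·(C_{A0}−C_A) = 0.7712×1.300 = 1.00 mol/dm³.
C_S = (C_{A0}−C_A)−C_R = 0.2975 mol/dm³; S̃_{R/S} = 1.003/0.2975 = 3.37.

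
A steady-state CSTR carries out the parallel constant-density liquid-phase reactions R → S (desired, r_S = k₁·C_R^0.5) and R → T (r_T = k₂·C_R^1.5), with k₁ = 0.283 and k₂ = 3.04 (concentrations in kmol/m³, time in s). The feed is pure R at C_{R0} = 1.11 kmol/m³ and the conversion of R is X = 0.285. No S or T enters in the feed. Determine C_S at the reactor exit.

Exit C_R = C_{R0}(1−X) = 1.11×0.715 = 0.7937 kmol/m³.
A CSTR operates uniformly at the exit composition, giving r_S = 0.2521 and r_T = 2.149 (each k·C_R^n at C_R = 0.7937).
Fraction of consumed R going to S: r_S/(r_S+r_T) = 0.1050.
C_S = 0.1050·C_{R0}·X = 0.1050×1.11×0.285 = 0.0332 kmol/m³.

0.0332 kmol/m³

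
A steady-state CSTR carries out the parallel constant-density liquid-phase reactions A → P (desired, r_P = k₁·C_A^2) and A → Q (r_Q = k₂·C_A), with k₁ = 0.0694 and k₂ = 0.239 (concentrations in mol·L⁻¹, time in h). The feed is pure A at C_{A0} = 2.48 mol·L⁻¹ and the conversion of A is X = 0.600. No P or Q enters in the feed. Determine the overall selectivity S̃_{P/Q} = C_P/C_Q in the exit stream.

0.288

Exit C_A = C_{A0}(1−X) = 2.48×0.400 = 0.9920 mol·L⁻¹.
In a CSTR the entire volume is at exit conditions, so r_P = 0.0694×0.9920^2 = 0.06829 and r_Q = 0.239×0.9920 = 0.2371.
Overall selectivity = C_P/C_Q = r_Pτ/(r_Qτ) = r_P/r_Q = 0.288.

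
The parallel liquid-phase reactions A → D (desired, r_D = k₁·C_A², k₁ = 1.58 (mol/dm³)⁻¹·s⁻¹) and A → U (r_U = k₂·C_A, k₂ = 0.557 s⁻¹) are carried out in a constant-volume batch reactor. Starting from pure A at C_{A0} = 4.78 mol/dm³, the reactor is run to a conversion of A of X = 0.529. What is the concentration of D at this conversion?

2.29 mol/dm³

C_A = C_{A0}(1−X) = 2.251 mol/dm³.
Along a PFR/batch, dC_U/dC_A = −r_U/(r_D+r_U) = −k₂/(k₂+k₁·C_A).
Integrating from C_{A0} to C_A: C_U = (0.557/1.58)·ln[(0.557+1.58·4.78)/(0.557+1.58·2.25)] = 0.3525·ln(8.109/4.114) = 0.2392 mol/dm³.
Then C_D = (C_{A0}−C_A) − C_U = 2.529 − 0.2392 = 2.289 mol/dm³.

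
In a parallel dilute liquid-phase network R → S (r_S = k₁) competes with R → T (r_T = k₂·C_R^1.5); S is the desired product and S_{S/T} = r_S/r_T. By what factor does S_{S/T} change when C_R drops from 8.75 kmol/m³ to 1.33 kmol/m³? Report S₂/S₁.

16.9

S_{S/T} = (k₁/k₂)·C_R^-1.5, so S₂/S₁ = (C_{R,2}/C_{R,1})^-1.5.
= (1.33/8.75)^(-1.5) = (0.1520)^(-1.5) = 16.9.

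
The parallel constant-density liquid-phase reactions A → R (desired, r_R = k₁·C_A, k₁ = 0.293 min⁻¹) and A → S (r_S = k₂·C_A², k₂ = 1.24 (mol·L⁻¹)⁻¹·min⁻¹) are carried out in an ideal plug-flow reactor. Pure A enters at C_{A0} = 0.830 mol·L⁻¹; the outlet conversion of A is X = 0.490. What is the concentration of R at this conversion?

0.113 mol·L⁻¹

C_A = C_{A0}(1−X) = 0.4233 mol·L⁻¹.
Along a PFR/batch, dC_R/dC_A = −r_R/(r_R+r_S) = −k₁/(k₁+k₂·C_A).
Integrating from C_{A0} to C_A: C_R = (0.293/1.24)·ln[(0.293+1.24·0.830)/(0.293+1.24·0.423)] = 0.2363·ln(1.322/0.8179) = 0.1135 mol·L⁻¹.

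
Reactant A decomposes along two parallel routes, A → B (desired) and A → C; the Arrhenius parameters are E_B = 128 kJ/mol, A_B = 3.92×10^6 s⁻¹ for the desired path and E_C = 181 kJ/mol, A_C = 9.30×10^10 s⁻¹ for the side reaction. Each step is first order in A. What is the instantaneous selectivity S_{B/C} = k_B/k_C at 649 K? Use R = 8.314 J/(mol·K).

0.777

Since both paths have the same order in A, the concentration cancels and S_{B/C} = k_B/k_C = (A_B/A_C)·exp[(E_C−E_B)/(RT)].
(E_C−E_B)/(RT) = (181−128)×10³/(8.314×649) = 53000/5396 = 9.822.
k_B/k_C = (3.92×10^6/9.30×10^10)·exp(9.822) = 4.215×10^-5 × 18444 = 0.777.
Since E_B < E_C, lowering the temperature improves selectivity toward B.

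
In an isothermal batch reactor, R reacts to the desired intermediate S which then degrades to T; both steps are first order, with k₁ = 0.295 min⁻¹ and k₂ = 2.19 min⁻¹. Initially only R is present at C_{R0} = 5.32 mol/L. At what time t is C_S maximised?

For first-order series the maximum of C_S occurs at t_opt = ln(k₂/k₁)/(k₂−k₁).
= ln(2.19/0.295)/(2.19−0.295) = ln(7.424)/1.895 = 2.005/1.895 = 1.06 min.

1.06 min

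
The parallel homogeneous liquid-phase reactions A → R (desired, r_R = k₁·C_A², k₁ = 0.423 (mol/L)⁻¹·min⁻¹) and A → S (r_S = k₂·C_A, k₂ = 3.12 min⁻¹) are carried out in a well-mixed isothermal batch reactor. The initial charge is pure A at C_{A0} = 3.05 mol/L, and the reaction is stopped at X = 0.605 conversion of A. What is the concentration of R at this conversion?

0.409 mol/L

C_A = C_{A0}(1−X) = 1.205 mol/L.
Along a PFR/batch, dC_S/dC_A = −r_S/(r_R+r_S) = −k₂/(k₂+k₁·C_A).
Integrating from C_{A0} to C_A: C_S = (3.12/0.423)·ln[(3.12+0.423·3.05)/(3.12+0.423·1.20)] = 7.376·ln(4.410/3.630) = 1.437 mol/L.
Then C_R = (C_{A0}−C_A) − C_S = 1.845 − 1.437 = 0.4085 mol/L.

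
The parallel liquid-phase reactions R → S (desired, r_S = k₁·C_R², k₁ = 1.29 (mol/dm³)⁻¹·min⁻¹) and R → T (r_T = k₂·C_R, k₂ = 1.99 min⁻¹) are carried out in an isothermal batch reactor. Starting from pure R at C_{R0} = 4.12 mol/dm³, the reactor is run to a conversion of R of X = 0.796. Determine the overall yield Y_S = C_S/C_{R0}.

0.472

C_R = C_{R0}(1−X) = 0.8405 mol/dm³.
Along a PFR/batch, dC_T/dC_R = −r_T/(r_S+r_T) = −k₂/(k₂+k₁·C_R).
Integrating from C_{R0} to C_R: C_T = (1.99/1.29)·ln[(1.99+1.29·4.12)/(1.99+1.29·0.840)] = 1.543·ln(7.305/3.074) = 1.335 mol/dm³.
Then C_S = (C_{R0}−C_R) − C_T = 3.280 − 1.335 = 1.944 mol/dm³.
Y_S = C_S/C_{R0} = 1.944/4.12 = 0.472.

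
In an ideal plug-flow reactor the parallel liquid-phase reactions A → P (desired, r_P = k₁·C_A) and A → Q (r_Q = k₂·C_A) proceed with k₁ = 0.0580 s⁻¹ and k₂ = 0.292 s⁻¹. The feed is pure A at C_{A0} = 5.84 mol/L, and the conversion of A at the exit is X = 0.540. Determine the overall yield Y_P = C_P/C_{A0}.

0.0895

C_A = C_{A0}(1−X) = 2.686 mol/L.
Both paths are first order in A, so the instantaneous fraction to P is constant: dC_P/d(−C_A) = k₁/(k₁+k₂) = 0.1657.
C_P = 0.1657·(C_{A0}−C_A) = 0.1657×3.154 = 0.523 mol/L.
Y_P = C_P/C_{A0} = 0.5226/5.84 = 0.0895.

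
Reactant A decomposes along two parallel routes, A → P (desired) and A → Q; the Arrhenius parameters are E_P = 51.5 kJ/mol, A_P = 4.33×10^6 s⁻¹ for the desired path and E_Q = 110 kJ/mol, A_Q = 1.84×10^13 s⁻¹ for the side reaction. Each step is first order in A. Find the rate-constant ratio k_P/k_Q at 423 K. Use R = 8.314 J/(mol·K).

3.94

Since both paths have the same order in A, the concentration cancels and S_{P/Q} = k_P/k_Q = (A_P/A_Q)·exp[(E_Q−E_P)/(RT)].
(E_Q−E_P)/(RT) = (110−51.5)×10³/(8.314×423) = 58500/3517 = 16.63.
k_P/k_Q = (4.33×10^6/1.84×10^13)·exp(16.63) = 2.353×10^-7 × 1.676×10^7 = 3.94.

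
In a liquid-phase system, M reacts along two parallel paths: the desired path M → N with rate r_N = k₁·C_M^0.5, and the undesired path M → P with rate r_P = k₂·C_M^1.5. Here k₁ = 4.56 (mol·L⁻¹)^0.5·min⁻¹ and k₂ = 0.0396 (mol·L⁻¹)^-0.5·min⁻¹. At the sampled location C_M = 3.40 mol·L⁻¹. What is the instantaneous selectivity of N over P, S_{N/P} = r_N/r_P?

33.9

S_{N/P} = r_N/r_P = (k₁·C_M^0.5)/(k₂·C_M^1.5) = (k₁/k₂)·C_M⁻¹.
= (4.56×3.400^0.5) / (0.0396×3.400^1.5) = 8.408/0.2483 = 33.9.
The undesired path is higher order in M, so low C_M (CSTR or dilute feed) favours N.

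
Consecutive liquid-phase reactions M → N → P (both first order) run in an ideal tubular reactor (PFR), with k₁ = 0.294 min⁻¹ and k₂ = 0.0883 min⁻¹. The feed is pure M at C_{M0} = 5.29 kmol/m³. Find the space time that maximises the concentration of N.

For first-order series the maximum of C_N occurs at τ_opt = ln(k₂/k₁)/(k₂−k₁).
= ln(0.0883/0.294)/(0.0883−0.294) = ln(0.3003)/-0.2057 = -1.203/-0.2057 = 5.85 min.

5.85 min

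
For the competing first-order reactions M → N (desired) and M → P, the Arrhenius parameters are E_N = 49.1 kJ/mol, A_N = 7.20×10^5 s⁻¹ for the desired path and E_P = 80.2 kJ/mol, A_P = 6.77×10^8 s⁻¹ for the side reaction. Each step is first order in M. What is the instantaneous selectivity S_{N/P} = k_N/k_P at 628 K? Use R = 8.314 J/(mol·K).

0.411

k_N/k_P = (A_N/A_P)·exp[−(E_N−E_P)/(RT)] = (A_N/A_P)·exp[(E_P−E_N)/(RT)].
(E_P−E_N)/(RT) = (80.2−49.1)×10³/(8.314×628) = 31100/5221 = 5.956.
k_N/k_P = (7.20×10^5/6.77×10^8)·exp(5.956) = 0.001064 × 386.3 = 0.411.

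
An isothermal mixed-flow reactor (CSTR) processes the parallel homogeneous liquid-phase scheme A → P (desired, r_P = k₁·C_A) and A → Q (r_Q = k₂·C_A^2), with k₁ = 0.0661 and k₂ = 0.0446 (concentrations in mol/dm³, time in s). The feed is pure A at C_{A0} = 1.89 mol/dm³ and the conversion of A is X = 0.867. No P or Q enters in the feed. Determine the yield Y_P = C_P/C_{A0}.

0.741

Exit C_A = C_{A0}(1−X) = 1.89×0.133 = 0.2514 mol/dm³.
Rates in a CSTR are evaluated at the outlet concentration: r_P = 0.0661×0.2514 = 0.01662, r_Q = 0.0446×0.2514^2 = 0.002818.
Fraction of consumed A going to P: r_P/(r_P+r_Q) = 0.8550.
C_P = 0.8550·C_{A0}·X = 0.8550×1.89×0.867 = 1.40 mol/dm³; Y_P = C_P/C_{A0} = 0.741.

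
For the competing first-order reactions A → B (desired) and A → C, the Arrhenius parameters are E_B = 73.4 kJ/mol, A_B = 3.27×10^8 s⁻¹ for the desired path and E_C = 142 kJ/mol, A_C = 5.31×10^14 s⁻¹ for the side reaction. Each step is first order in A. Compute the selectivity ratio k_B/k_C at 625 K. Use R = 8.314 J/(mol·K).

0.333

With equal orders, S_{B/C} = k_B/k_C = (A_B/A_C)·exp[(E_C−E_B)/(RT)].
(E_C−E_B)/(RT) = (142−73.4)×10³/(8.314×625) = 68600/5196 = 13.20.
k_B/k_C = (3.27×10^8/5.31×10^14)·exp(13.20) = 6.158×10^-7 × 5.414×10^5 = 0.333.
Since E_B < E_C, lowering the temperature improves selectivity toward B.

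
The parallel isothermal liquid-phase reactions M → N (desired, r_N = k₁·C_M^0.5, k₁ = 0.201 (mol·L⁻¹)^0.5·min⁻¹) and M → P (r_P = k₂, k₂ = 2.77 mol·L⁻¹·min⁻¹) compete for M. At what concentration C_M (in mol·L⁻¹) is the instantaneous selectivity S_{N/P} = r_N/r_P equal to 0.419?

33.3 mol·L⁻¹

S_{N/P} = (k₁/k₂)·C_M^0.5 ⇒ C_M = (S·k₂/k₁)^(2).
= (0.419×2.77/0.201)^(2) = (5.774)^(2) = 33.3 mol·L⁻¹.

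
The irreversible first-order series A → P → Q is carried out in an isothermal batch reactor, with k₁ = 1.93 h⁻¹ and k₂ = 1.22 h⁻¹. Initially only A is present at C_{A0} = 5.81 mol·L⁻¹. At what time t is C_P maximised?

Setting dC_P/dt = 0 gives t_opt = ln(k₂/k₁)/(k₂−k₁).
= ln(1.22/1.93)/(1.22−1.93) = ln(0.6321)/-0.7100 = -0.4587/-0.7100 = 0.646 h.

0.646 h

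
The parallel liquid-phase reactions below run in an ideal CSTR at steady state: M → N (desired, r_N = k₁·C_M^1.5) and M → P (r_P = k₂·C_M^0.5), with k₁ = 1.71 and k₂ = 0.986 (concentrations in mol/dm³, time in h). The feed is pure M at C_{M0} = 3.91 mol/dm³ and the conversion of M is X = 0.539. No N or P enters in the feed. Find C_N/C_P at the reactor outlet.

Exit C_M = C_{M0}(1−X) = 3.91×0.461 = 1.803 mol/dm³.
Rates in a CSTR are evaluated at the outlet concentration: r_N = 1.71×1.803^1.5 = 4.138, r_P = 0.986×1.803^0.5 = 1.324.
Overall selectivity = C_N/C_P = r_Nτ/(r_Pτ) = r_N/r_P = 3.13.

3.13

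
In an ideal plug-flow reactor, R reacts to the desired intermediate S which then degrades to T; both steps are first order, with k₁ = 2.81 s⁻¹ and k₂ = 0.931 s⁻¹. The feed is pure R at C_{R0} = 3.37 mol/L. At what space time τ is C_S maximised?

For first-order series the maximum of C_S occurs at τ_opt = ln(k₂/k₁)/(k₂−k₁).
= ln(0.931/2.81)/(0.931−2.81) = ln(0.3313)/-1.879 = -1.105/-1.879 = 0.588 s.

0.588 s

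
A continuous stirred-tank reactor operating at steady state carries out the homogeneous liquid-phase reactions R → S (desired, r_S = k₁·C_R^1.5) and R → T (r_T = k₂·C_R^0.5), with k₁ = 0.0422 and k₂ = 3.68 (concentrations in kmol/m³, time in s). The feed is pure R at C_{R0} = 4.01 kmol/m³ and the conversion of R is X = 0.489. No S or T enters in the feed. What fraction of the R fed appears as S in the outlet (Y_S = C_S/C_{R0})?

Exit C_R = C_{R0}(1−X) = 4.01×0.511 = 2.049 kmol/m³.
A CSTR operates uniformly at the exit composition, giving r_S = 0.1238 and r_T = 5.268 (each k·C_R^n at C_R = 2.049).
Fraction of consumed R going to S: r_S/(r_S+r_T) = 0.02296.
C_S = 0.02296·C_{R0}·X = 0.02296×4.01×0.489 = 0.0450 kmol/m³; Y_S = C_S/C_{R0} = 0.0112.

0.0112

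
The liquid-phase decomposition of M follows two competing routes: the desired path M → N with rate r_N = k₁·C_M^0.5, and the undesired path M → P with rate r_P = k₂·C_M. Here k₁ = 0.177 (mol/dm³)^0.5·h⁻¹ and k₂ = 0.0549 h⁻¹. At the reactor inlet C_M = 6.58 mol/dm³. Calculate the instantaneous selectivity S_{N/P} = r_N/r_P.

S_{N/P} = r_N/r_P = (k₁·C_M^0.5)/(k₂·C_M) = (k₁/k₂)·C_M^-0.5.
= (0.177×6.580^0.5) / (0.0549×6.580) = 0.4540/0.3612 = 1.26.
The undesired path is higher order in M, so low C_M (CSTR or dilute feed) favours N.

1.26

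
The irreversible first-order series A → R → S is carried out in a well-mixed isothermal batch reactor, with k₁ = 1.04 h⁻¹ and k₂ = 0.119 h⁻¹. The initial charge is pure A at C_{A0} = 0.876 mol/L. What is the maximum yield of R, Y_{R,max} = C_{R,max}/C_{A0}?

Evaluating C_R at t_opt = ln(k₂/k₁)/(k₂−k₁) gives C_{R,max}/C_{A0} = (k₁/k₂)^[k₂/(k₂−k₁)].
= (1.04/0.119)^(0.119/(0.119−1.04)) = (8.739)^(-0.1292) = 0.7557.

0.756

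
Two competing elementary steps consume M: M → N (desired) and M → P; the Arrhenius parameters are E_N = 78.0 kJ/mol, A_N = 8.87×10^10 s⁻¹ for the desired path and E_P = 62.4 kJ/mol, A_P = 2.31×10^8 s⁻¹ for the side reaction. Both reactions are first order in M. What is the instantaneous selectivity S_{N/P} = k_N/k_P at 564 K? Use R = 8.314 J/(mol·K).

k_N/k_P = (A_N/A_P)·exp[−(E_N−E_P)/(RT)] = (A_N/A_P)·exp[(E_P−E_N)/(RT)].
(E_P−E_N)/(RT) = (62.4−78.0)×10³/(8.314×564) = -15600/4689 = -3.327.
k_N/k_P = (8.87×10^10/2.31×10^8)·exp(-3.327) = 384.0 × 0.03591 = 13.8.

13.8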